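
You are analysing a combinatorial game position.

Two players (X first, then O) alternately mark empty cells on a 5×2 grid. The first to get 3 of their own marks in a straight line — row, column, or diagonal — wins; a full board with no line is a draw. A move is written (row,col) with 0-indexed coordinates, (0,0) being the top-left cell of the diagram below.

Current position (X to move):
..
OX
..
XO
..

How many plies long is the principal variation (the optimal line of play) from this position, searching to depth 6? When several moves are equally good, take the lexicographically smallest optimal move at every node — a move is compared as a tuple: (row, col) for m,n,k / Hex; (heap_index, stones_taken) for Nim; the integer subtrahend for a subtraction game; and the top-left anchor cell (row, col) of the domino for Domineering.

[../OX/../XO/..] X move#1: (0,0):+0/X./OX/../XO/..*, (0,1):+0/.X/OX/../XO/.., (2,0):+0/../OX/X./XO/.., (2,1):+0/../OX/.X/XO/.., (4,0):+0/../OX/../XO/X., (4,1):+0/../OX/../XO/.X
[X./OX/../XO/..] O move#2: (0,1):+0/XO/OX/../XO/..*, (2,0):+0/X./OX/O./XO/.., (2,1):+0/X./OX/.O/XO/.., (4,0):+0/X./OX/../XO/O., (4,1):+0/X./OX/../XO/.O
[XO/OX/../XO/..] X move#3: (2,0):+0/XO/OX/X./XO/..*, (2,1):+0/XO/OX/.X/XO/.., (4,0):+0/XO/OX/../XO/X., (4,1):+0/XO/OX/../XO/.X
[XO/OX/X./XO/..] O move#4: (2,1):-1/XO/OX/XO/XO/.., (4,0):+0/XO/OX/X./XO/O.*, (4,1):-1/XO/OX/X./XO/.O
[XO/OX/X./XO/O.] X move#5: (2,1):+0/XO/OX/XX/XO/O.*, (4,1):+0/XO/OX/X./XO/OX
[XO/OX/XX/XO/O.] O move#6: (4,1):+0/XO/OX/XX/XO/OO*
[XO/OX/XX/XO/OO] end (terminal +0, X#7); searched ../OX/../XO/.. to 6

PV length from [../OX/../XO/..]: 6 plies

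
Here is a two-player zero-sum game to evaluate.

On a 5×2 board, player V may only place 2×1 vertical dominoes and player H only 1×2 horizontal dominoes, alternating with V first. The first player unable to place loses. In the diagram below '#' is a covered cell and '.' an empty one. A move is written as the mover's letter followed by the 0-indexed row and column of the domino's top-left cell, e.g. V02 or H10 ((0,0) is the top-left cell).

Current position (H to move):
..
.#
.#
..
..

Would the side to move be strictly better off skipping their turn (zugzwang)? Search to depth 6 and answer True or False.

zugzwang(../.#/.#/../.., H) = False

p1 H@[../.#/.#/../..]: H00[##/.#/.#/../..]-1 H30[../.#/.#/##/..]+1* H40[../.#/.#/../##]+1
p2 V@[../.#/.#/##/..]: V00[#./##/.#/##/..]-1* V10[../##/##/##/..]-1
p3 H@[#./##/.#/##/..]: H40[#./##/.#/##/##]+1*
p4 V@[#./##/.#/##/##] terminal -1; root [../.#/.#/../..] d6
pass branch (V moves first from the same position):
  | p1 V@[../.#/.#/../..]: V00[#./##/.#/../..]-1 V10[../##/##/../..]-1 V20[../.#/##/#./..]+1* V30[../.#/.#/#./#.]+1 V31[../.#/.#/.#/.#]+1
  | p2 H@[../.#/##/#./..]: H00[##/.#/##/#./..]-1* H40[../.#/##/#./##]-1
  | p3 V@[##/.#/##/#./..]: V31[##/.#/##/##/.#]+1*
  | p4 H@[##/.#/##/##/.#] terminal -1; root [../.#/.#/../..] d6
H moving scores +1; H passing scores -1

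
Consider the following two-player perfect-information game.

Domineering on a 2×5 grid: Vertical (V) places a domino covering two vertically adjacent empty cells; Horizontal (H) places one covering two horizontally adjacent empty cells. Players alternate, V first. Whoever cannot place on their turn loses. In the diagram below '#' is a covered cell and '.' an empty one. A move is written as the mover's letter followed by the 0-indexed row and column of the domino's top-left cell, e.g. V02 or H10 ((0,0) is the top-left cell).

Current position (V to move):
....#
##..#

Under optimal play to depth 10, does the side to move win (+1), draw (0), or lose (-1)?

value(....#/##..#, V) = +1

p1 V@[....#/##..#]: V02[..#.#/###.#]+1* V03[...##/##.##]-1
p2 H@[..#.#/###.#]: H00[###.#/###.#]-1*
p3 V@[###.#/###.#]: V03[#####/#####]+1*
p4 H@[#####/#####] terminal -1; root [....#/##..#] d10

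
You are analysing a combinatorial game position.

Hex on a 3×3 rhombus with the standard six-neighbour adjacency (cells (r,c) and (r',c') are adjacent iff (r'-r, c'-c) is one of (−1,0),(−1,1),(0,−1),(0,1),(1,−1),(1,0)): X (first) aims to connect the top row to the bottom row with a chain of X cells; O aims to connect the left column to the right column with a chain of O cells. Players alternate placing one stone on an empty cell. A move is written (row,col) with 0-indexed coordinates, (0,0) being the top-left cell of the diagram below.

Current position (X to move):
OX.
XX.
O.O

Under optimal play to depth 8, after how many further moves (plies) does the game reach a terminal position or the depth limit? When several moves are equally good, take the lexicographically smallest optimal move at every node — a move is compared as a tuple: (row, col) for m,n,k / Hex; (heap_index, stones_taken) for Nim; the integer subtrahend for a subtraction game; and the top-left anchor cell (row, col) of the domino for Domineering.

ply 1, X at OX./XX./O.O | (0,2)=-1→OXX/XX./O.O; (1,2)=-1→OX./XXX/O.O; (2,1)=+1→OX./XX./OXO*
ply 2: OX./XX./OXO is terminal -1 (O); from OX./XX./O.O depth 8

PV length from [OX./XX./O.O]: 1 ply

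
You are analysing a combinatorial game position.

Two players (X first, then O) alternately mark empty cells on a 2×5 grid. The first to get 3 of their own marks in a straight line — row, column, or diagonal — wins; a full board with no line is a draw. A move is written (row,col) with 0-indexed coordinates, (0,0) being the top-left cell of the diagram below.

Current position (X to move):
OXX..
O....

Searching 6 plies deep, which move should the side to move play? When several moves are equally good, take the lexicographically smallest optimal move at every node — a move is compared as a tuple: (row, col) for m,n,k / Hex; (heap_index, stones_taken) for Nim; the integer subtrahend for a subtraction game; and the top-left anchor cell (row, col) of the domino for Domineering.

[OXX../O....] X move#1: (0,3):+1/OXXX./O....*, (0,4):+0/OXX.X/O...., (1,1):+0/OXX../OX..., (1,2):+1/OXX../O.X.., (1,3):+1/OXX../O..X., (1,4):+0/OXX../O...X
[OXXX./O....] end (terminal -1, O#2); searched OXX../O.... to 6

X's best at [OXX../O....]: (0,3)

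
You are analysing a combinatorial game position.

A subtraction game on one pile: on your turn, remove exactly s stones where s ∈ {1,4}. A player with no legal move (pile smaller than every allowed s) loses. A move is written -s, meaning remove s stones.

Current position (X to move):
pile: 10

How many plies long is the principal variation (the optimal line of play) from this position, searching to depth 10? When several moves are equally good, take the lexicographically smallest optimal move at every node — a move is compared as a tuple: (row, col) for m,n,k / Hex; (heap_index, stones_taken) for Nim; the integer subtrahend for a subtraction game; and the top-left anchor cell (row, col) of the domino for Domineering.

PV length from [10]: 4 plies

[10] X move#1: -1:-1/9*, -4:-1/6
[9] O move#2: -1:-1/8, -4:+1/5*
[5] X move#3: -1:-1/4*, -4:-1/1
[4] O move#4: -1:-1/3, -4:+1/0*
[0] end (terminal -1, X#5); searched 10 to 10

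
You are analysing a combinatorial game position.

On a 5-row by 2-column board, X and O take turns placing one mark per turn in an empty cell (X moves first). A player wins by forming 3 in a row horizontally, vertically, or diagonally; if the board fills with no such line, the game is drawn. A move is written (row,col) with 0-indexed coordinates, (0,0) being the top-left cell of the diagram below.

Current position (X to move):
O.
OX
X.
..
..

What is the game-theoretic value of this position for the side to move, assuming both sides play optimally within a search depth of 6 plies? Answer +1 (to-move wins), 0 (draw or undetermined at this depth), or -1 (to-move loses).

value(O./OX/X./../.., X) = +1

[O./OX/X./../..] X move#1: (0,1):+0/OX/OX/X./../.., (2,1):+1/O./OX/XX/../..*, (3,0):+1/O./OX/X./X./.., (3,1):+0/O./OX/X./.X/.., (4,0):+1/O./OX/X./../X., (4,1):+0/O./OX/X./../.X
[O./OX/XX/../..] O move#2: (0,1):-1/OO/OX/XX/../..*, (3,0):-1/O./OX/XX/O./.., (3,1):-1/O./OX/XX/.O/.., (4,0):-1/O./OX/XX/../O., (4,1):-1/O./OX/XX/../.O
[OO/OX/XX/../..] X move#3: (3,0):+1/OO/OX/XX/X./..*, (3,1):+1/OO/OX/XX/.X/.., (4,0):+1/OO/OX/XX/../X., (4,1):+0/OO/OX/XX/../.X
[OO/OX/XX/X./..] O move#4: (3,1):-1/OO/OX/XX/XO/..*, (4,0):-1/OO/OX/XX/X./O., (4,1):-1/OO/OX/XX/X./.O
[OO/OX/XX/XO/..] X move#5: (4,0):+1/OO/OX/XX/XO/X.*, (4,1):+0/OO/OX/XX/XO/.X
[OO/OX/XX/XO/X.] end (terminal -1, O#6); searched O./OX/X./../.. to 6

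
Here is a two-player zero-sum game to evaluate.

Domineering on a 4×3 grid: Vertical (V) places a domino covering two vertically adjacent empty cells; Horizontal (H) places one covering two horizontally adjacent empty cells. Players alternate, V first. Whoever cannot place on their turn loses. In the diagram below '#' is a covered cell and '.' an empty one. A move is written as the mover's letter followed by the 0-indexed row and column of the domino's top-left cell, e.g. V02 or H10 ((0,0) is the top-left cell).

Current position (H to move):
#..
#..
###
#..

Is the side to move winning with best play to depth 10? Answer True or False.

H winning at [#../#../###/#..]: True

p1 H@[#../#../###/#..]: H01[###/#../###/#..]+1* H11[#../###/###/#..]+1 H31[#../#../###/###]-1
p2 V@[###/#../###/#..] terminal -1; root [#../#../###/#..] d10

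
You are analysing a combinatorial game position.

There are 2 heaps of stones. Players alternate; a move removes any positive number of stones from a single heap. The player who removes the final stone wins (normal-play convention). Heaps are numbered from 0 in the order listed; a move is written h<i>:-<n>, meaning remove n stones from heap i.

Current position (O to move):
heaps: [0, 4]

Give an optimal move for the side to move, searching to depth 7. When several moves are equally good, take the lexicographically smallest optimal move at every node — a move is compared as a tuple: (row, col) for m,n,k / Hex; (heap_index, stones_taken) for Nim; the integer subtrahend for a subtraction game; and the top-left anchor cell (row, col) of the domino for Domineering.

O's best at [(0,4)]: h1:-4

p1 O@[(0,4)]: h1:-1[(0,3)]-1 h1:-2[(0,2)]-1 h1:-3[(0,1)]-1 h1:-4[(0,0)]+1*
p2 X@[(0,0)] terminal -1; root [(0,4)] d7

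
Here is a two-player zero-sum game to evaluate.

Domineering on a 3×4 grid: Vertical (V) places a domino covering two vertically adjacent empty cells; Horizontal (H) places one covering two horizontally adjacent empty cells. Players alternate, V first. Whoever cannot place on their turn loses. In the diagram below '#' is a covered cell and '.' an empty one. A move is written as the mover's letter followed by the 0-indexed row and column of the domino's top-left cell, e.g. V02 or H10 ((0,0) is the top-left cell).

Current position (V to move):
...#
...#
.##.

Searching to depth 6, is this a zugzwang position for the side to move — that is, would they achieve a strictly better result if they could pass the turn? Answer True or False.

p1 V@[...#/...#/.##.]: V00[#..#/#..#/.##.]-1 V01[.#.#/.#.#/.##.]+1* V02[..##/..##/.##.]-1 V10[...#/#..#/###.]-1
p2 H@[.#.#/.#.#/.##.] terminal -1; root [...#/...#/.##.] d6
suppose V passes — search the same position with H to move:
pass> p1 H@[...#/...#/.##.]: H00[##.#/...#/.##.]+1* H01[.###/...#/.##.]+1 H10[...#/##.#/.##.]+1 H11[...#/.###/.##.]+1
pass> p2 V@[##.#/...#/.##.]: V02[####/..##/.##.]-1* V10[##.#/#..#/###.]-1
pass> p3 H@[####/..##/.##.]: H10[####/####/.##.]+1*
pass> p4 V@[####/####/.##.] terminal -1; root [...#/...#/.##.] d6
for V: play +1, pass -1

zugzwang(...#/...#/.##., V) = False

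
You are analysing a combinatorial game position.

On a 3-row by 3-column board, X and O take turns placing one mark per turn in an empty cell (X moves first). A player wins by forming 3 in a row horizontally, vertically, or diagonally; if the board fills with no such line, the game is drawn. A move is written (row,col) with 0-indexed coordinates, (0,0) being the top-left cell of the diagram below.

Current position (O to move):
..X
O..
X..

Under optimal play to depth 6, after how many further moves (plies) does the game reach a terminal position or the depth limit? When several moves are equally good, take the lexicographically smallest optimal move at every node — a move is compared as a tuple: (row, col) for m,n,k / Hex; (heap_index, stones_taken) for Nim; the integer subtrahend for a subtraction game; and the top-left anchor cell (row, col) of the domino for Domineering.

PV length from [..X/O../X..]: 6 plies

p1 O@[..X/O../X..]: (0,0)[O.X/O../X..]-1 (0,1)[.OX/O../X..]-1 (1,1)[..X/OO./X..]+0* (1,2)[..X/O.O/X..]-1 (2,1)[..X/O../XO.]-1 (2,2)[..X/O../X.O]-1
p2 X@[..X/OO./X..]: (0,0)[X.X/OO./X..]-1 (0,1)[.XX/OO./X..]-1 (1,2)[..X/OOX/X..]+0* (2,1)[..X/OO./XX.]-1 (2,2)[..X/OO./X.X]-1
p3 O@[..X/OOX/X..]: (0,0)[O.X/OOX/X..]-1 (0,1)[.OX/OOX/X..]-1 (2,1)[..X/OOX/XO.]-1 (2,2)[..X/OOX/X.O]+0*
p4 X@[..X/OOX/X.O]: (0,0)[X.X/OOX/X.O]+0* (0,1)[.XX/OOX/X.O]-1 (2,1)[..X/OOX/XXO]-1
p5 O@[X.X/OOX/X.O]: (0,1)[XOX/OOX/X.O]+0* (2,1)[X.X/OOX/XOO]-1
p6 X@[XOX/OOX/X.O]: (2,1)[XOX/OOX/XXO]+0*
p7 O@[XOX/OOX/XXO] terminal +0; root [..X/O../X..] d6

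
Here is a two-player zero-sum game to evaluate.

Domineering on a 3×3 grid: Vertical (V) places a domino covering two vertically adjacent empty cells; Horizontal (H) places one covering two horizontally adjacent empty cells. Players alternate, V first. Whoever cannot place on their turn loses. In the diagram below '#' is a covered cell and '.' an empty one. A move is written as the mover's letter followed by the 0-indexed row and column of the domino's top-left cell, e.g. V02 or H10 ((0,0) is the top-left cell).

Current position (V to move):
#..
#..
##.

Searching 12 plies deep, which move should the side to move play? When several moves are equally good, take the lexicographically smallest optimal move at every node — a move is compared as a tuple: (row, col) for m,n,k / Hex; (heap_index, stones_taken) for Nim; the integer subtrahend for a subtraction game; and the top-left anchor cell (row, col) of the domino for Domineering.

ply 1, V at #../#../##. | V01=+1→##./##./##.*; V02=+1→#.#/#.#/##.; V12=-1→#../#.#/###
ply 2: ##./##./##. is terminal -1 (H); from #../#../##. depth 12

V's best at [#../#../##.]: V01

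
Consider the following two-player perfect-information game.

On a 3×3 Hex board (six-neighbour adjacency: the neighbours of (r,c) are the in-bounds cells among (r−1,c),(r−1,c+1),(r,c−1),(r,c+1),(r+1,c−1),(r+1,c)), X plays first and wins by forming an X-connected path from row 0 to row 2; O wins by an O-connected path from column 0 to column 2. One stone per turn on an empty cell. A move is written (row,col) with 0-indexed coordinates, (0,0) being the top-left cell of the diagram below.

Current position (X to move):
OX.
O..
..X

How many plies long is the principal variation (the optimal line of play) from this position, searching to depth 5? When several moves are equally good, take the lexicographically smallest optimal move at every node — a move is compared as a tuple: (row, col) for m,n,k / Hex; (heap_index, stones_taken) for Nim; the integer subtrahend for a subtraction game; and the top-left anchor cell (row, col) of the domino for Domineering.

PV length from [OX./O../..X]: 3 plies

p1 X@[OX./O../..X]: (0,2)[OXX/O../..X]+1* (1,1)[OX./OX./..X]+1 (1,2)[OX./O.X/..X]+1 (2,0)[OX./O../X.X]-1 (2,1)[OX./O../.XX]-1
p2 O@[OXX/O../..X]: (1,1)[OXX/OO./..X]-1* (1,2)[OXX/O.O/..X]-1 (2,0)[OXX/O../O.X]-1 (2,1)[OXX/O../.OX]-1
p3 X@[OXX/OO./..X]: (1,2)[OXX/OOX/..X]+1* (2,0)[OXX/OO./X.X]-1 (2,1)[OXX/OO./.XX]-1
p4 O@[OXX/OOX/..X] terminal -1; root [OX./O../..X] d5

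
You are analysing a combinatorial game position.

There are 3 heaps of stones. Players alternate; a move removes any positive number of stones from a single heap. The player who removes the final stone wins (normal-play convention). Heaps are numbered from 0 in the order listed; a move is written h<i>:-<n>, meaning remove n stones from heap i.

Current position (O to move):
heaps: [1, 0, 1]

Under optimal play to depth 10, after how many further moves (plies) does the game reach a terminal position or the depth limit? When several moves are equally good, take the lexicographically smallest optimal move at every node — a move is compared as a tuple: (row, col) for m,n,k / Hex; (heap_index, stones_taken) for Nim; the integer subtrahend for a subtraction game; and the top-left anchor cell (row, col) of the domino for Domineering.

PV length from [(1,0,1)]: 2 plies

ply 1, O at (1,0,1) | h0:-1=-1→(0,0,1)*; h2:-1=-1→(1,0,0)
ply 2, X at (0,0,1) | h2:-1=+1→(0,0,0)*
ply 3: (0,0,0) is terminal -1 (O); from (1,0,1) depth 10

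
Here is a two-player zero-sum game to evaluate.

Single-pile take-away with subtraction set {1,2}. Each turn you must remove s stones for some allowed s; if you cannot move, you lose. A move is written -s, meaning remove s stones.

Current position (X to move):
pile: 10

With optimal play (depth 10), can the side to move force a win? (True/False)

X winning at [10]: True

p1 X@[10]: -1[9]+1* -2[8]-1
p2 O@[9]: -1[8]-1* -2[7]-1
p3 X@[8]: -1[7]-1 -2[6]+1*
p4 O@[6]: -1[5]-1* -2[4]-1
p5 X@[5]: -1[4]-1 -2[3]+1*
p6 O@[3]: -1[2]-1* -2[1]-1
p7 X@[2]: -1[1]-1 -2[0]+1*
p8 O@[0] terminal -1; root [10] d10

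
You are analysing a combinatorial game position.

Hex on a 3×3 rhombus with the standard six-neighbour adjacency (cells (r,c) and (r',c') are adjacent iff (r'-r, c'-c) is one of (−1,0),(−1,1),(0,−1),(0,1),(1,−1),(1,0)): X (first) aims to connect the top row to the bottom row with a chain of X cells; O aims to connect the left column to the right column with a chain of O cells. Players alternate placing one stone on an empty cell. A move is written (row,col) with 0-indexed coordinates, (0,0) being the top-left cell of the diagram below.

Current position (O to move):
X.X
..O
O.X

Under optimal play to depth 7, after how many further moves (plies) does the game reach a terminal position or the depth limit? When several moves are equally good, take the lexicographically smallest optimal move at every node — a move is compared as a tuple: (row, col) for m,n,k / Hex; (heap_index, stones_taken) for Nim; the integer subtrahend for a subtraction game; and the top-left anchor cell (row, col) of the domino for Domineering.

[X.X/..O/O.X] O move#1: (0,1):+1/XOX/..O/O.X*, (1,0):+1/X.X/O.O/O.X, (1,1):+1/X.X/.OO/O.X, (2,1):+1/X.X/..O/OOX
[XOX/..O/O.X] X move#2: (1,0):-1/XOX/X.O/O.X*, (1,1):-1/XOX/.XO/O.X, (2,1):-1/XOX/..O/OXX
[XOX/X.O/O.X] O move#3: (1,1):+1/XOX/XOO/O.X*, (2,1):+1/XOX/X.O/OOX
[XOX/XOO/O.X] end (terminal -1, X#4); searched X.X/..O/O.X to 7

PV length from [X.X/..O/O.X]: 3 plies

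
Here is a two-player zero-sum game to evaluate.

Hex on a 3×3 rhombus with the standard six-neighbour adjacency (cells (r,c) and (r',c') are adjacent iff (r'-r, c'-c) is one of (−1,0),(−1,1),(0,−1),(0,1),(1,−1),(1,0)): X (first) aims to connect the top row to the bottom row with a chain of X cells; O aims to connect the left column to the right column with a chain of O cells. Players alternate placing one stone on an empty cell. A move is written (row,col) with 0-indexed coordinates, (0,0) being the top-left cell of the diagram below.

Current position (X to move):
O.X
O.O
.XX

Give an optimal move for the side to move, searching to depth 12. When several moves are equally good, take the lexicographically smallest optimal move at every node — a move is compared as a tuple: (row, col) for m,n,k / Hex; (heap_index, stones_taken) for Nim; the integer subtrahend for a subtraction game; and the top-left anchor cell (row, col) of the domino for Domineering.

[O.X/O.O/.XX] X move#1: (0,1):-1/OXX/O.O/.XX, (1,1):+1/O.X/OXO/.XX*, (2,0):-1/O.X/O.O/XXX
[O.X/OXO/.XX] end (terminal -1, O#2); searched O.X/O.O/.XX to 12

X's best at [O.X/O.O/.XX]: (1,1)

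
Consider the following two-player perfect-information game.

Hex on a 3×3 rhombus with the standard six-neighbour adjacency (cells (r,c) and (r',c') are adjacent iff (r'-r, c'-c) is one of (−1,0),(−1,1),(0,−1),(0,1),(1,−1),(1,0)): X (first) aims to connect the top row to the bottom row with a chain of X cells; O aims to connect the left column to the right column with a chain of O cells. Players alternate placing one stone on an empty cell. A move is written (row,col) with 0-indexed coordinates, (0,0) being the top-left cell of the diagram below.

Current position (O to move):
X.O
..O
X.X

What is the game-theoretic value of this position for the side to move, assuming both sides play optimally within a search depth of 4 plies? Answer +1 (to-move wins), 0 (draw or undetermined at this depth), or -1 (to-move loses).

value(X.O/..O/X.X, O) = +1

ply 1, O at X.O/..O/X.X | (0,1)=-1→XOO/..O/X.X; (1,0)=+1→X.O/O.O/X.X*; (1,1)=-1→X.O/.OO/X.X; (2,1)=-1→X.O/..O/XOX
ply 2, X at X.O/O.O/X.X | (0,1)=-1→XXO/O.O/X.X*; (1,1)=-1→X.O/OXO/X.X; (2,1)=-1→X.O/O.O/XXX
ply 3, O at XXO/O.O/X.X | (1,1)=+1→XXO/OOO/X.X*; (2,1)=-1→XXO/O.O/XOX
ply 4: XXO/OOO/X.X is terminal -1 (X); from X.O/..O/X.X depth 4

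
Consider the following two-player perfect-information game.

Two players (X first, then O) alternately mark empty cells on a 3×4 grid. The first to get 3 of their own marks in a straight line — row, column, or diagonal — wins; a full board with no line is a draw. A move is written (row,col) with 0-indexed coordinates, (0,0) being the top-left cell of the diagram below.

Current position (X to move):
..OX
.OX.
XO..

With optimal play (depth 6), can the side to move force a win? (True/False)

[..OX/.OX./XO..] X move#1: (0,0):-1/X.OX/.OX./XO.., (0,1):+0/.XOX/.OX./XO..*, (1,0):-1/..OX/XOX./XO.., (1,3):-1/..OX/.OXX/XO.., (2,2):-1/..OX/.OX./XOX., (2,3):-1/..OX/.OX./XO.X
[.XOX/.OX./XO..] O move#2: (0,0):-1/OXOX/.OX./XO.., (1,0):-1/.XOX/OOX./XO.., (1,3):-1/.XOX/.OXO/XO.., (2,2):-1/.XOX/.OX./XOO., (2,3):+0/.XOX/.OX./XO.O*
[.XOX/.OX./XO.O] X move#3: (0,0):-1/XXOX/.OX./XO.O, (1,0):-1/.XOX/XOX./XO.O, (1,3):-1/.XOX/.OXX/XO.O, (2,2):+0/.XOX/.OX./XOXO*
[.XOX/.OX./XOXO] O move#4: (0,0):+0/OXOX/.OX./XOXO*, (1,0):+0/.XOX/OOX./XOXO, (1,3):+0/.XOX/.OXO/XOXO
[OXOX/.OX./XOXO] X move#5: (1,0):+0/OXOX/XOX./XOXO*, (1,3):+0/OXOX/.OXX/XOXO
[OXOX/XOX./XOXO] O move#6: (1,3):+0/OXOX/XOXO/XOXO*
[OXOX/XOXO/XOXO] end (terminal +0, X#7); searched ..OX/.OX./XO.. to 6

X winning at [..OX/.OX./XO..]: False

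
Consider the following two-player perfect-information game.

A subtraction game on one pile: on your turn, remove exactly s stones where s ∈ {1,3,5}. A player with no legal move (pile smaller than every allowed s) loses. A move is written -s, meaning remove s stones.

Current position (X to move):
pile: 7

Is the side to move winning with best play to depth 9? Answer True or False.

X winning at [7]: True

ply 1, X at 7 | -1=+1→6*; -3=+1→4; -5=+1→2
ply 2, O at 6 | -1=-1→5*; -3=-1→3; -5=-1→1
ply 3, X at 5 | -1=+1→4*; -3=+1→2; -5=+1→0
ply 4, O at 4 | -1=-1→3*; -3=-1→1
ply 5, X at 3 | -1=+1→2*; -3=+1→0
ply 6, O at 2 | -1=-1→1*
ply 7, X at 1 | -1=+1→0*
ply 8: 0 is terminal -1 (O); from 7 depth 9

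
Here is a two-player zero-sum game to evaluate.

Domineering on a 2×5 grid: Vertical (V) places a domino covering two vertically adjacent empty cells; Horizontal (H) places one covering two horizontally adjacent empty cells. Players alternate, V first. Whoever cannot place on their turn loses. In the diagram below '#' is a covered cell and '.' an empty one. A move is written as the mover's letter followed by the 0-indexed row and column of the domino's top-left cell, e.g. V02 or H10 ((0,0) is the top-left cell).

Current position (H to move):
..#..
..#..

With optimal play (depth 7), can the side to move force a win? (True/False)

p1 H@[..#../..#..]: H00[###../..#..]-1* H03[..###/..#..]-1 H10[..#../###..]-1 H13[..#../..###]-1
p2 V@[###../..#..]: V03[####./..##.]+1* V04[###.#/..#.#]+1
p3 H@[####./..##.]: H10[####./####.]-1*
p4 V@[####./####.]: V04[#####/#####]+1*
p5 H@[#####/#####] terminal -1; root [..#../..#..] d7

H winning at [..#../..#..]: False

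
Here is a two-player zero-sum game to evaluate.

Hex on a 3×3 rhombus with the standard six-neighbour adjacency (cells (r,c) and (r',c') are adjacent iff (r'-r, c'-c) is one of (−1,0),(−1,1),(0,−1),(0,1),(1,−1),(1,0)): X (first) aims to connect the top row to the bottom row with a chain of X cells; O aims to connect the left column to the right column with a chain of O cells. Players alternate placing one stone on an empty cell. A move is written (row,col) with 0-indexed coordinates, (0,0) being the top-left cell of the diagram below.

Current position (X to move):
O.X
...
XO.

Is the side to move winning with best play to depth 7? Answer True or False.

X winning at [O.X/.../XO.]: True

[O.X/.../XO.] X move#1: (0,1):+1/OXX/.../XO.*, (1,0):+1/O.X/X../XO., (1,1):+1/O.X/.X./XO., (1,2):+1/O.X/..X/XO., (2,2):+1/O.X/.../XOX
[OXX/.../XO.] O move#2: (1,0):-1/OXX/O../XO.*, (1,1):-1/OXX/.O./XO., (1,2):-1/OXX/..O/XO., (2,2):-1/OXX/.../XOO
[OXX/O../XO.] X move#3: (1,1):+1/OXX/OX./XO.*, (1,2):+1/OXX/O.X/XO., (2,2):+1/OXX/O../XOX
[OXX/OX./XO.] end (terminal -1, O#4); searched O.X/.../XO. to 7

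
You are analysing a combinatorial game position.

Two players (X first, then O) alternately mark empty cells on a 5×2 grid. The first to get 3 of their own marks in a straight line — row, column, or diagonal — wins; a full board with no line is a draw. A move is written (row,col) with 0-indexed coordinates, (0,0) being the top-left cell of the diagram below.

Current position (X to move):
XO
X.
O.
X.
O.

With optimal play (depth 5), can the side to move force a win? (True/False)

X winning at [XO/X./O./X./O.]: False

[XO/X./O./X./O.] X move#1: (1,1):+0/XO/XX/O./X./O.*, (2,1):+0/XO/X./OX/X./O., (3,1):+0/XO/X./O./XX/O., (4,1):+0/XO/X./O./X./OX
[XO/XX/O./X./O.] O move#2: (2,1):+0/XO/XX/OO/X./O.*, (3,1):+0/XO/XX/O./XO/O., (4,1):+0/XO/XX/O./X./OO
[XO/XX/OO/X./O.] X move#3: (3,1):+0/XO/XX/OO/XX/O.*, (4,1):+0/XO/XX/OO/X./OX
[XO/XX/OO/XX/O.] O move#4: (4,1):+0/XO/XX/OO/XX/OO*
[XO/XX/OO/XX/OO] end (terminal +0, X#5); searched XO/X./O./X./O. to 5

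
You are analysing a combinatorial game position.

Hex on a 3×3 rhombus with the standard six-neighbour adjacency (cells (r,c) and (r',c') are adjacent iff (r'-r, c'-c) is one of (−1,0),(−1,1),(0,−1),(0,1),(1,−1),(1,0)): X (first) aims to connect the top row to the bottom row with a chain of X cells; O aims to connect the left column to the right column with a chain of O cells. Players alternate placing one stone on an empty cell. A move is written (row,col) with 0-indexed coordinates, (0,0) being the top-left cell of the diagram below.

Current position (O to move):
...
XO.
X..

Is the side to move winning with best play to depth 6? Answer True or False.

O winning at [.../XO./X..]: False

ply 1, O at .../XO./X.. | (0,0)=-1→O../XO./X..*; (0,1)=-1→.O./XO./X..; (0,2)=-1→..O/XO./X..; (1,2)=-1→.../XOO/X..; (2,1)=-1→.../XO./XO.; (2,2)=-1→.../XO./X.O
ply 2, X at O../XO./X.. | (0,1)=+1→OX./XO./X..*; (0,2)=+1→O.X/XO./X..; (1,2)=+1→O../XOX/X..; (2,1)=-1→O../XO./XX.; (2,2)=-1→O../XO./X.X
ply 3: OX./XO./X.. is terminal -1 (O); from .../XO./X.. depth 6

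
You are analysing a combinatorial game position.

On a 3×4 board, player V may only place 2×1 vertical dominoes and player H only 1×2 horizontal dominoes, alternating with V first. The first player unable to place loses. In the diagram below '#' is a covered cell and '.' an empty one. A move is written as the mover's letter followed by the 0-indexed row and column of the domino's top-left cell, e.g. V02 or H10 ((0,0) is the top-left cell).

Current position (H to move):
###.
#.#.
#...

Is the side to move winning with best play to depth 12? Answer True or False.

H winning at [###./#.#./#...]: False

ply 1, H at ###./#.#./#... | H21=-1→###./#.#./###.*; H22=-1→###./#.#./#.##
ply 2, V at ###./#.#./###. | V03=+1→####/#.##/###.*; V13=+1→###./#.##/####
ply 3: ####/#.##/###. is terminal -1 (H); from ###./#.#./#... depth 12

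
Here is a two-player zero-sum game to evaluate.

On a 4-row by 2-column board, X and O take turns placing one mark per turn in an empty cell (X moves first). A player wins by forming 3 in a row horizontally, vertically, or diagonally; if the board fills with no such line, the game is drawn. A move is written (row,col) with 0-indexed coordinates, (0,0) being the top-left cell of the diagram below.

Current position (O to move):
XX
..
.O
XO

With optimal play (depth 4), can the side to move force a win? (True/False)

p1 O@[XX/../.O/XO]: (1,0)[XX/O./.O/XO]+0 (1,1)[XX/.O/.O/XO]+1* (2,0)[XX/../OO/XO]+0
p2 X@[XX/.O/.O/XO] terminal -1; root [XX/../.O/XO] d4

O winning at [XX/../.O/XO]: True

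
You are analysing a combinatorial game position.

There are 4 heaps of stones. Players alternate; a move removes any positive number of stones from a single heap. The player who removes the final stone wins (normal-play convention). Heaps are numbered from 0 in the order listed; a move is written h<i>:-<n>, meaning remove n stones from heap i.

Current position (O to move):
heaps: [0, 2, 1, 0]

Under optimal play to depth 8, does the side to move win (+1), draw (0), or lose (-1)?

value((0,2,1,0), O) = +1

p1 O@[(0,2,1,0)]: h1:-1[(0,1,1,0)]+1* h1:-2[(0,0,1,0)]-1 h2:-1[(0,2,0,0)]-1
p2 X@[(0,1,1,0)]: h1:-1[(0,0,1,0)]-1* h2:-1[(0,1,0,0)]-1
p3 O@[(0,0,1,0)]: h2:-1[(0,0,0,0)]+1*
p4 X@[(0,0,0,0)] terminal -1; root [(0,2,1,0)] d8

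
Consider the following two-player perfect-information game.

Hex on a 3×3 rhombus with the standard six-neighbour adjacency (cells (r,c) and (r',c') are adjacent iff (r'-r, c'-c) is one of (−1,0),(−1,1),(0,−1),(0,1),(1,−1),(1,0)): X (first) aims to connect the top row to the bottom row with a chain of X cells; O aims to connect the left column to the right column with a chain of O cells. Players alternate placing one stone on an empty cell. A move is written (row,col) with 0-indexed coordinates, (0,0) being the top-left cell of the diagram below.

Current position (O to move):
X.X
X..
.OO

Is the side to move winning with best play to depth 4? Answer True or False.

O winning at [X.X/X../.OO]: True

p1 O@[X.X/X../.OO]: (0,1)[XOX/X../.OO]-1 (1,1)[X.X/XO./.OO]-1 (1,2)[X.X/X.O/.OO]-1 (2,0)[X.X/X../OOO]+1*
p2 X@[X.X/X../OOO] terminal -1; root [X.X/X../.OO] d4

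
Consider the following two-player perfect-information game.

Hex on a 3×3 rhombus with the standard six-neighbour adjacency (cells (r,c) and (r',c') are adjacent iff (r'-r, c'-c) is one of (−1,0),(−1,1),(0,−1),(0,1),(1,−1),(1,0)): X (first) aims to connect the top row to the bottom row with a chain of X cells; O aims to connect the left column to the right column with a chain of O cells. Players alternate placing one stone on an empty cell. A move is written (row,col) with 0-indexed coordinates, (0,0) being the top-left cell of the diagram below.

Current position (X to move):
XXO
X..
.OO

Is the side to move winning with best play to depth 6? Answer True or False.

[XXO/X../.OO] X move#1: (1,1):-1/XXO/XX./.OO, (1,2):-1/XXO/X.X/.OO, (2,0):+1/XXO/X../XOO*
[XXO/X../XOO] end (terminal -1, O#2); searched XXO/X../.OO to 6

X winning at [XXO/X../.OO]: True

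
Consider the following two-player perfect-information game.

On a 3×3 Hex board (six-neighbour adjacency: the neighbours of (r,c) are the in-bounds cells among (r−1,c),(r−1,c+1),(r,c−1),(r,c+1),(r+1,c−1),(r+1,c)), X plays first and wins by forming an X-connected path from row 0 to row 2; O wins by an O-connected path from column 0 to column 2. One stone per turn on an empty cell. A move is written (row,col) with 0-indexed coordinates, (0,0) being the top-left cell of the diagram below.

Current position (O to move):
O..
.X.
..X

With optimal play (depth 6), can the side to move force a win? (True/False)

[O../.X./..X] O move#1: (0,1):-1/OO./.X./..X*, (0,2):-1/O.O/.X./..X, (1,0):-1/O../OX./..X, (1,2):-1/O../.XO/..X, (2,0):-1/O../.X./O.X, (2,1):-1/O../.X./.OX
[OO./.X./..X] X move#2: (0,2):+1/OOX/.X./..X*, (1,0):-1/OO./XX./..X, (1,2):-1/OO./.XX/..X, (2,0):-1/OO./.X./X.X, (2,1):-1/OO./.X./.XX
[OOX/.X./..X] O move#3: (1,0):-1/OOX/OX./..X*, (1,2):-1/OOX/.XO/..X, (2,0):-1/OOX/.X./O.X, (2,1):-1/OOX/.X./.OX
[OOX/OX./..X] X move#4: (1,2):+1/OOX/OXX/..X*, (2,0):+1/OOX/OX./X.X, (2,1):+1/OOX/OX./.XX
[OOX/OXX/..X] end (terminal -1, O#5); searched O../.X./..X to 6

O winning at [O../.X./..X]: False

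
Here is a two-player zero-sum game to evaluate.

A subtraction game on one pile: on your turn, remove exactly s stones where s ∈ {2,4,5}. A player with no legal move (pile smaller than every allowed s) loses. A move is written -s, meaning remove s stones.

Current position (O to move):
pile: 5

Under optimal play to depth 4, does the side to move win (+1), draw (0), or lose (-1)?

ply 1, O at 5 | -2=-1→3; -4=+1→1*; -5=+1→0
ply 2: 1 is terminal -1 (X); from 5 depth 4

value(5, O) = +1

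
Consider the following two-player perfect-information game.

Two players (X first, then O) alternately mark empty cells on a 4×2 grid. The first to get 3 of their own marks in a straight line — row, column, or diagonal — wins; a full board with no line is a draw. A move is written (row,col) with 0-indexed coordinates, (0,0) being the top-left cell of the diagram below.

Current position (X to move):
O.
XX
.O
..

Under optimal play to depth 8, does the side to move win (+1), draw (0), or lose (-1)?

p1 X@[O./XX/.O/..]: (0,1)[OX/XX/.O/..]+0* (2,0)[O./XX/XO/..]+0 (3,0)[O./XX/.O/X.]+0 (3,1)[O./XX/.O/.X]+0
p2 O@[OX/XX/.O/..]: (2,0)[OX/XX/OO/..]+0* (3,0)[OX/XX/.O/O.]+0 (3,1)[OX/XX/.O/.O]+0
p3 X@[OX/XX/OO/..]: (3,0)[OX/XX/OO/X.]+0* (3,1)[OX/XX/OO/.X]+0
p4 O@[OX/XX/OO/X.]: (3,1)[OX/XX/OO/XO]+0*
p5 X@[OX/XX/OO/XO] terminal +0; root [O./XX/.O/..] d8

value(O./XX/.O/.., X) = 0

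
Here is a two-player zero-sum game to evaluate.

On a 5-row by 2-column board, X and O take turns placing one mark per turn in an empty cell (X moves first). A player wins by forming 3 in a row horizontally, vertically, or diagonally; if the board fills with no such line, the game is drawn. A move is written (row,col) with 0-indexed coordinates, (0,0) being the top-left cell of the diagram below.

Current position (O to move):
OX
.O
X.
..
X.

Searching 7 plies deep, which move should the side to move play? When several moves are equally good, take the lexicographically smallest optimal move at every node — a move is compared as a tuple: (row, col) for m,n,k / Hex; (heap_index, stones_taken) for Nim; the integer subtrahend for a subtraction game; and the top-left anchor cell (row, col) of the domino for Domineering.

O's best at [OX/.O/X./../X.]: (3,0)

p1 O@[OX/.O/X./../X.]: (1,0)[OX/OO/X./../X.]-1 (2,1)[OX/.O/XO/../X.]-1 (3,0)[OX/.O/X./O./X.]+0* (3,1)[OX/.O/X./.O/X.]-1 (4,1)[OX/.O/X./../XO]-1
p2 X@[OX/.O/X./O./X.]: (1,0)[OX/XO/X./O./X.]+0* (2,1)[OX/.O/XX/O./X.]+0 (3,1)[OX/.O/X./OX/X.]+0 (4,1)[OX/.O/X./O./XX]+0
p3 O@[OX/XO/X./O./X.]: (2,1)[OX/XO/XO/O./X.]+0* (3,1)[OX/XO/X./OO/X.]+0 (4,1)[OX/XO/X./O./XO]+0
p4 X@[OX/XO/XO/O./X.]: (3,1)[OX/XO/XO/OX/X.]+0* (4,1)[OX/XO/XO/O./XX]-1
p5 O@[OX/XO/XO/OX/X.]: (4,1)[OX/XO/XO/OX/XO]+0*
p6 X@[OX/XO/XO/OX/XO] terminal +0; root [OX/.O/X./../X.] d7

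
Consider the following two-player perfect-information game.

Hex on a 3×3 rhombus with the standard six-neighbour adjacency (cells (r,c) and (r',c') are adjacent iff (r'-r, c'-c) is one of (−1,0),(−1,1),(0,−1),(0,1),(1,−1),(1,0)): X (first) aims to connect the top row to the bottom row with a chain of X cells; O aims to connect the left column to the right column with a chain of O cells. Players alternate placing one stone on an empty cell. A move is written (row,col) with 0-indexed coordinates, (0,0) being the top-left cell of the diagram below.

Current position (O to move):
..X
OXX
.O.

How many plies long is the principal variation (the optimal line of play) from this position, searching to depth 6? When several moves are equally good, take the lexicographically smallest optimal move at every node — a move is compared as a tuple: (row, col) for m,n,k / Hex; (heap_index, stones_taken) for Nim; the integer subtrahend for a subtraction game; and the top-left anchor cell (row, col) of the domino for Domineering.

ply 1, O at ..X/OXX/.O. | (0,0)=-1→O.X/OXX/.O.*; (0,1)=-1→.OX/OXX/.O.; (2,0)=-1→..X/OXX/OO.; (2,2)=-1→..X/OXX/.OO
ply 2, X at O.X/OXX/.O. | (0,1)=+1→OXX/OXX/.O.*; (2,0)=+1→O.X/OXX/XO.; (2,2)=+1→O.X/OXX/.OX
ply 3, O at OXX/OXX/.O. | (2,0)=-1→OXX/OXX/OO.*; (2,2)=-1→OXX/OXX/.OO
ply 4, X at OXX/OXX/OO. | (2,2)=+1→OXX/OXX/OOX*
ply 5: OXX/OXX/OOX is terminal -1 (O); from ..X/OXX/.O. depth 6

PV length from [..X/OXX/.O.]: 4 plies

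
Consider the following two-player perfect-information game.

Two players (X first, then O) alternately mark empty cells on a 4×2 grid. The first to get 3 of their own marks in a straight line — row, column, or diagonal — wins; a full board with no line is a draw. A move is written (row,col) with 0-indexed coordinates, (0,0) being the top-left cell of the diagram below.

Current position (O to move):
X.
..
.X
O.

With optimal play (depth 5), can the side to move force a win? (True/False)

ply 1, O at X./../.X/O. | (0,1)=+0→XO/../.X/O.*; (1,0)=+0→X./O./.X/O.; (1,1)=+0→X./.O/.X/O.; (2,0)=+0→X./../OX/O.; (3,1)=+0→X./../.X/OO
ply 2, X at XO/../.X/O. | (1,0)=+0→XO/X./.X/O.*; (1,1)=+0→XO/.X/.X/O.; (2,0)=+0→XO/../XX/O.; (3,1)=+0→XO/../.X/OX
ply 3, O at XO/X./.X/O. | (1,1)=-1→XO/XO/.X/O.; (2,0)=+0→XO/X./OX/O.*; (3,1)=-1→XO/X./.X/OO
ply 4, X at XO/X./OX/O. | (1,1)=+0→XO/XX/OX/O.*; (3,1)=+0→XO/X./OX/OX
ply 5, O at XO/XX/OX/O. | (3,1)=+0→XO/XX/OX/OO*
ply 6: XO/XX/OX/OO is terminal +0 (X); from X./../.X/O. depth 5

O winning at [X./../.X/O.]: False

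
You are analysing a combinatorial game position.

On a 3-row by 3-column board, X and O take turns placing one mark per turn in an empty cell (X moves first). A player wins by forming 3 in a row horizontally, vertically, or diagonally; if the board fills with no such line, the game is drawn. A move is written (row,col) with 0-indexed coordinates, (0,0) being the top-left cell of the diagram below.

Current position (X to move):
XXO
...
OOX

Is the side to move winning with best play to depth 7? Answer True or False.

X winning at [XXO/.../OOX]: True

p1 X@[XXO/.../OOX]: (1,0)[XXO/X../OOX]-1 (1,1)[XXO/.X./OOX]+1* (1,2)[XXO/..X/OOX]-1
p2 O@[XXO/.X./OOX] terminal -1; root [XXO/.../OOX] d7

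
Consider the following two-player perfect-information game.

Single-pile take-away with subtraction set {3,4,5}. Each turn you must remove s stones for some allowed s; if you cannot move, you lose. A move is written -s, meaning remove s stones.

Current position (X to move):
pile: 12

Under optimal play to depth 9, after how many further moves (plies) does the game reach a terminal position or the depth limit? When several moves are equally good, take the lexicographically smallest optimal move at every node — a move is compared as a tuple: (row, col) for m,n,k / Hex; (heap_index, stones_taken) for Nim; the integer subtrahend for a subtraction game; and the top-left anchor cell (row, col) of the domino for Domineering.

PV length from [12]: 3 plies

ply 1, X at 12 | -3=+1→9*; -4=+1→8; -5=-1→7
ply 2, O at 9 | -3=-1→6*; -4=-1→5; -5=-1→4
ply 3, X at 6 | -3=-1→3; -4=+1→2*; -5=+1→1
ply 4: 2 is terminal -1 (O); from 12 depth 9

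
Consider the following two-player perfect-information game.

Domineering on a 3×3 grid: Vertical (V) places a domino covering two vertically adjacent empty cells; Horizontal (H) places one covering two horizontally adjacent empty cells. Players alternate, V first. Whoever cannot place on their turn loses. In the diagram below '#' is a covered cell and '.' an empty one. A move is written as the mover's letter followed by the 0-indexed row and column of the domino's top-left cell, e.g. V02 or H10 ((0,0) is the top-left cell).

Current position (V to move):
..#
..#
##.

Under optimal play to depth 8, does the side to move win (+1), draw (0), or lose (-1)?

ply 1, V at ..#/..#/##. | V00=+1→#.#/#.#/##.*; V01=+1→.##/.##/##.
ply 2: #.#/#.#/##. is terminal -1 (H); from ..#/..#/##. depth 8

value(..#/..#/##., V) = +1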